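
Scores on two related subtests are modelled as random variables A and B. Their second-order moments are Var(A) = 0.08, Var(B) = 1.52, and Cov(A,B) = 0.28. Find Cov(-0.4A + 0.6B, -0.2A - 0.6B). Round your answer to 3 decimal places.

Cov(-0.4A + 0.6B, -0.2A - 0.6B) = (-0.4)(-0.2)Var(A) + (0.6)(-0.6)Var(B) + [(-0.4)(-0.6) + (0.6)(-0.2)]Cov(A,B)
= 0.08·0.08 + -0.36·1.52 + 0.12·0.28 = -0.5072

-0.507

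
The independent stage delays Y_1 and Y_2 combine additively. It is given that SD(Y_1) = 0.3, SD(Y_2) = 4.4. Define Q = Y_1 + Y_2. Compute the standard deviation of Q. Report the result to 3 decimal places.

Var(Y_1) = 0.09, Var(Y_2) = 19.36
By independence, Var(Q) = (1)²Var(Y_1) + (1)²Var(Y_2)
= (1)²·0.09 + (1)²·19.36 = 19.45
SD(Q) = √19.45 ≈ 4.410

4.410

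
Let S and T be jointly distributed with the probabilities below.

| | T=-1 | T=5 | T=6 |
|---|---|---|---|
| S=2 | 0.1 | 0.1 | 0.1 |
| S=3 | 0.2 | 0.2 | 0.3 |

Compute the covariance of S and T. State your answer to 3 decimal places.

0.080

E[S] = 2.7,  E[T] = 3.6
E[ST] = 9.8
cov(S,T) = E[ST] − E[S]E[T] = 9.8 − (2.7)(3.6) = 0.08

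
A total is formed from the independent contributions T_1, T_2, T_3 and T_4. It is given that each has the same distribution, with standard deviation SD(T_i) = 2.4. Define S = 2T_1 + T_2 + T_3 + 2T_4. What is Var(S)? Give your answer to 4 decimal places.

Var(T_i) = (2.4)² = 5.76
By independence, Var(S) = (2)²Var(T_1) + (1)²Var(T_2) + (1)²Var(T_3) + (2)²Var(T_4)
= (2)²·5.76 + (1)²·5.76 + (1)²·5.76 + (2)²·5.76 = 57.6

57.6000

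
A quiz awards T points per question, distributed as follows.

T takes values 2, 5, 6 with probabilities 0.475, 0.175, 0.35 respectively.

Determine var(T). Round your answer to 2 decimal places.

E[T] = (2)(0.475) + (5)(0.175) + (6)(0.35) = 3.925
E[T²] = (2)²(0.475) + (5)²(0.175) + (6)²(0.35) = 18.875
var(T) = E[T²] − (E[T])² = 18.875 − (3.925)² = 3.469375

3.47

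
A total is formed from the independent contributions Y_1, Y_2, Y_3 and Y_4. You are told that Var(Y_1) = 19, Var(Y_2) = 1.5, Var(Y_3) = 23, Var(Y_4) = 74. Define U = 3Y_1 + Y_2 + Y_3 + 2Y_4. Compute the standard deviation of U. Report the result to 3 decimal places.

22.170

By independence, Var(U) = (3)²Var(Y_1) + (1)²Var(Y_2) + (1)²Var(Y_3) + (2)²Var(Y_4)
= (3)²·19 + (1)²·1.5 + (1)²·23 + (2)²·74 = 491.5
SD(U) = √491.5 ≈ 22.170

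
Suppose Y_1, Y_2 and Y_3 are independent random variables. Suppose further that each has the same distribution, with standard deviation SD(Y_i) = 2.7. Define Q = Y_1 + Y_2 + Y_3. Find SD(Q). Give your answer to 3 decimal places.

4.677

var(Y_i) = (2.7)² = 7.29
By independence, var(Q) = (1)²var(Y_1) + (1)²var(Y_2) + (1)²var(Y_3)
= (1)²·7.29 + (1)²·7.29 + (1)²·7.29 = 21.87
SD(Q) = √21.87 ≈ 4.677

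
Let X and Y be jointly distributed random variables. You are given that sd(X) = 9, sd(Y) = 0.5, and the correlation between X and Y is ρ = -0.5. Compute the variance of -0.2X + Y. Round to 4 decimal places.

4.3900

Var(X) = (9)² = 81;  Var(Y) = (0.5)² = 0.25
Cov(X,Y) = ρ·sd(X)·sd(Y) = -0.5·9·0.5 = -2.25
Var(-0.2X + Y) = (-0.2)²·Var(X) + (1)²·Var(Y) + 2·(-0.2)·(1)·Cov(X,Y)
= 0.04·81 + 1·0.25 + -0.4·-2.25 = 4.39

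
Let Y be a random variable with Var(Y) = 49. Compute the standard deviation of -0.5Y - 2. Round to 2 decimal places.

3.50

Var(-0.5Y - 2) = (-0.5)²·49 = 12.25
sd(-0.5Y - 2) = √12.25 ≈ 3.50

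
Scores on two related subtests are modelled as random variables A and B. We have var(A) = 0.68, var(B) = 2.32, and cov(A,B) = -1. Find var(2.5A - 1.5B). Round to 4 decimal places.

16.9700

var(2.5A - 1.5B) = (2.5)²·var(A) + (-1.5)²·var(B) + 2·(2.5)·(-1.5)·cov(A,B)
= 6.25·0.68 + 2.25·2.32 + -7.5·-1 = 16.97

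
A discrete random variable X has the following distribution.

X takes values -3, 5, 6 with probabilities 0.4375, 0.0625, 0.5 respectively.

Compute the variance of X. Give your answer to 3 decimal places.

19.500

E[X] = (-3)(0.4375) + (5)(0.0625) + (6)(0.5) = 2
E[X²] = (-3)²(0.4375) + (5)²(0.0625) + (6)²(0.5) = 23.5
V(X) = E[X²] − (E[X])² = 23.5 − (2)² = 19.5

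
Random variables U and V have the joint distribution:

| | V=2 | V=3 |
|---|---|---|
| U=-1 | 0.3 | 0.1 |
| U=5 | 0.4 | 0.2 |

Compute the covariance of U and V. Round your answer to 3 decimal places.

E[U] = 2.6,  E[V] = 2.3
E[UV] = 6.1
cov(U,V) = E[UV] − E[U]E[V] = 6.1 − (2.6)(2.3) = 0.12

0.120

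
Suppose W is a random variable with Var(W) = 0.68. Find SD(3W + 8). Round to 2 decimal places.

Var(3W + 8) = (3)²·0.68 = 6.12
SD(3W + 8) = √6.12 ≈ 2.47

2.47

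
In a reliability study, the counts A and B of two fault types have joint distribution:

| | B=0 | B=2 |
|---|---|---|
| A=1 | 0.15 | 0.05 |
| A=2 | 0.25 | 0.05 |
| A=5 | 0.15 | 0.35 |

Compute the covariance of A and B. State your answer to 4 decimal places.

E[A] = 3.3,  E[B] = 0.9
E[AB] = 3.8
Cov(A,B) = E[AB] − E[A]E[B] = 3.8 − (3.3)(0.9) = 0.83

0.8300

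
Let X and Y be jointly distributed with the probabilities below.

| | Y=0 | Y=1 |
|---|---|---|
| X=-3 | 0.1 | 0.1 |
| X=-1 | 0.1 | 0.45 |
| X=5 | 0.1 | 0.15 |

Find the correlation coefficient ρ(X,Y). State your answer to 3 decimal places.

E[X] = 0.1,  E[Y] = 0.7
E[XY] = 0
Cov(X,Y) = E[XY] − E[X]E[Y] = 0 − (0.1)(0.7) = -0.07
V(X) = 8.59,  V(Y) = 0.21
ρ = -0.07 / √(8.59·0.21) ≈ -0.052

-0.052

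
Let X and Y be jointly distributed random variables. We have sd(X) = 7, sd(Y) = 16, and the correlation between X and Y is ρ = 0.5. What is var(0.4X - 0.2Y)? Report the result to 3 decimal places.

9.120

var(X) = (7)² = 49;  var(Y) = (16)² = 256
cov(X,Y) = ρ·sd(X)·sd(Y) = 0.5·7·16 = 56
var(0.4X - 0.2Y) = (0.4)²·var(X) + (-0.2)²·var(Y) + 2·(0.4)·(-0.2)·cov(X,Y)
= 0.16·49 + 0.04·256 + -0.16·56 = 9.12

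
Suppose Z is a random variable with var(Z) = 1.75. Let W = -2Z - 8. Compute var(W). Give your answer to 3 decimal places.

7.000

var(-2Z - 8) = (-2)²·var(Z) = 4·1.75 = 7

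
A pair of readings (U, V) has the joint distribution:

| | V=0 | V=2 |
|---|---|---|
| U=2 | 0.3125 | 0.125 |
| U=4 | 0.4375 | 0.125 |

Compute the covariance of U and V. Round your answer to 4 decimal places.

-0.0625

E[U] = 3.125,  E[V] = 0.5
E[UV] = 1.5
Cov(U,V) = E[UV] − E[U]E[V] = 1.5 − (3.125)(0.5) = -0.0625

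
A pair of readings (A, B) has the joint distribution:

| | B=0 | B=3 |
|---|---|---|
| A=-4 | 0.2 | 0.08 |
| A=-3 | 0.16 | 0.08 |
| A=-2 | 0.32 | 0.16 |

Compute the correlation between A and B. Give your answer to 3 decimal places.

E[A] = -2.8,  E[B] = 0.96
E[AB] = -2.64
cov(A,B) = E[AB] − E[A]E[B] = -2.64 − (-2.8)(0.96) = 0.048
var(A) = 0.72,  var(B) = 1.9584
ρ = 0.048 / √(0.72·1.9584) ≈ 0.040

0.040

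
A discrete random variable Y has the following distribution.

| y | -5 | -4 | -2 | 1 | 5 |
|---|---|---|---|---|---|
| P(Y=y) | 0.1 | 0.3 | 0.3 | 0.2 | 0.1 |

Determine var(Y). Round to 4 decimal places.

E[Y] = (-5)(0.1) + (-4)(0.3) + (-2)(0.3) + (1)(0.2) + (5)(0.1) = -1.6
E[Y²] = (-5)²(0.1) + (-4)²(0.3) + (-2)²(0.3) + (1)²(0.2) + (5)²(0.1) = 11.2
var(Y) = E[Y²] − (E[Y])² = 11.2 − (-1.6)² = 8.64

8.6400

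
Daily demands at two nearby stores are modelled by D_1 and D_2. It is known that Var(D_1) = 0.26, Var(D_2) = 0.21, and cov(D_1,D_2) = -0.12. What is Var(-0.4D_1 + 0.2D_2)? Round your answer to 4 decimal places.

0.0692

Var(-0.4D_1 + 0.2D_2) = (-0.4)²·Var(D_1) + (0.2)²·Var(D_2) + 2·(-0.4)·(0.2)·cov(D_1,D_2)
= 0.16·0.26 + 0.04·0.21 + -0.16·-0.12 = 0.0692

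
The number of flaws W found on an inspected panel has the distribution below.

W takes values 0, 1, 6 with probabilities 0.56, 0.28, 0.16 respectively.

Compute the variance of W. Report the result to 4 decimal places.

E[W] = (0)(0.56) + (1)(0.28) + (6)(0.16) = 1.24
E[W²] = (0)²(0.56) + (1)²(0.28) + (6)²(0.16) = 6.04
V(W) = E[W²] − (E[W])² = 6.04 − (1.24)² = 4.5024

4.5024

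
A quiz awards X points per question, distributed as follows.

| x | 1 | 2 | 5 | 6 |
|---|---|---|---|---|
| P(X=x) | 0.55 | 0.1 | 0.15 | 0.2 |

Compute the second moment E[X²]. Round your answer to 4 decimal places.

11.9000

E[X²] = (1)²(0.55) + (2)²(0.1) + (5)²(0.15) + (6)²(0.2) = 11.9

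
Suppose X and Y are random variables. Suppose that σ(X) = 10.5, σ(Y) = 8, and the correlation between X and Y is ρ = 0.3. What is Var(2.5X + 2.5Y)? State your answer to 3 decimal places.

1404.063

Var(X) = (10.5)² = 110.25;  Var(Y) = (8)² = 64
Cov(X,Y) = ρ·σ(X)·σ(Y) = 0.3·10.5·8 = 25.2
Var(2.5X + 2.5Y) = (2.5)²·Var(X) + (2.5)²·Var(Y) + 2·(2.5)·(2.5)·Cov(X,Y)
= 6.25·110.25 + 6.25·64 + 12.5·25.2 = 1404.0625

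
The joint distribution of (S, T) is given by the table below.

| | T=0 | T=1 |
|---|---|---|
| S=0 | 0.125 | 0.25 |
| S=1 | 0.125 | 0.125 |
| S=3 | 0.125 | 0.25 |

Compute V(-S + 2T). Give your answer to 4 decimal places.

2.6094

E[S] = 1.375,  E[T] = 0.625,  E[ST] = 0.875
V(S) = 3.625 − (1.375)² = 1.734375;  V(T) = 0.625 − (0.625)² = 0.234375
cov(S,T) = 0.875 − (1.375)(0.625) = 0.015625
V(-S + 2T) = (-1)²·1.734375 + (2)²·0.234375 + 2·(-1)·(2)·0.015625 = 2.609375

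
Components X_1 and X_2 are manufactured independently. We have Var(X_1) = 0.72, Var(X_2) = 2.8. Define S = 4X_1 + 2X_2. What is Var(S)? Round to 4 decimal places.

22.7200

By independence, Var(S) = (4)²Var(X_1) + (2)²Var(X_2)
= (4)²·0.72 + (2)²·2.8 = 22.72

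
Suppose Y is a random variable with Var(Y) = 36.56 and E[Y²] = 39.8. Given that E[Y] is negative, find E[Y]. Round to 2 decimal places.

-1.80

(E[Y])² = E[Y²] − Var(Y) = 39.8 − 36.56 = 3.24
E[Y] = −√3.24 = -1.8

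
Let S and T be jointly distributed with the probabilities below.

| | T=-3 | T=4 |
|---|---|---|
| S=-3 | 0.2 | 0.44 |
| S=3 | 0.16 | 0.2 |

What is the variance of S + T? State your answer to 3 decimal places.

E[S] = -0.84,  E[T] = 1.48,  E[ST] = -2.52
V(S) = 9 − (-0.84)² = 8.2944;  V(T) = 13.48 − (1.48)² = 11.2896
Cov(S,T) = -2.52 − (-0.84)(1.48) = -1.2768
V(S + T) = (1)²·8.2944 + (1)²·11.2896 + 2·(1)·(1)·-1.2768 = 17.0304

17.030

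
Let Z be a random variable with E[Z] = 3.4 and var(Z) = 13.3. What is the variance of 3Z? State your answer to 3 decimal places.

119.700

var(3Z) = (3)²·var(Z) = 9·13.3 = 119.7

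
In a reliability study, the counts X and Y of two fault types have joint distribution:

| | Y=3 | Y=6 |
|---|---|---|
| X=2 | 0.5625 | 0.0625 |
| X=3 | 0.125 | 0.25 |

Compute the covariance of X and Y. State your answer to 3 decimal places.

0.398

E[X] = 2.375,  E[Y] = 3.9375
E[XY] = 9.75
cov(X,Y) = E[XY] − E[X]E[Y] = 9.75 − (2.375)(3.9375) = 0.3984375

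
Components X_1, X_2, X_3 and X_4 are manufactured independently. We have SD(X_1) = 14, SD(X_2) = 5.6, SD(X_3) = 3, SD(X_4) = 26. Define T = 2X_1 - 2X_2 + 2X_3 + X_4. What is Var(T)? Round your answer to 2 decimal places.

1621.44

Var(X_1) = 196, Var(X_2) = 31.36, Var(X_3) = 9, Var(X_4) = 676
By independence, Var(T) = (2)²Var(X_1) + (-2)²Var(X_2) + (2)²Var(X_3) + (1)²Var(X_4)
= (2)²·196 + (-2)²·31.36 + (2)²·9 + (1)²·676 = 1621.44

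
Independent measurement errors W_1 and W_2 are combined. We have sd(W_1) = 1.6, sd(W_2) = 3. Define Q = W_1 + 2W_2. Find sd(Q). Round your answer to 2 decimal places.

Var(W_1) = 2.56, Var(W_2) = 9
By independence, Var(Q) = (1)²Var(W_1) + (2)²Var(W_2)
= (1)²·2.56 + (2)²·9 = 38.56
sd(Q) = √38.56 ≈ 6.21

6.21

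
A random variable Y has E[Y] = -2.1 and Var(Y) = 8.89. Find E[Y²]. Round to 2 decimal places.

E[Y²] = Var(Y) + (E[Y])² = 8.89 + (-2.1)² = 13.3

13.30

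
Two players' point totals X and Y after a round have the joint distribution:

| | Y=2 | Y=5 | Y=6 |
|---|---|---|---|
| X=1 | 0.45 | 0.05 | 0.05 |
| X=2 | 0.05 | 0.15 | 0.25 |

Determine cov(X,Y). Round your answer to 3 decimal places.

E[X] = 1.45,  E[Y] = 3.8
E[XY] = 6.15
cov(X,Y) = E[XY] − E[X]E[Y] = 6.15 − (1.45)(3.8) = 0.64

0.640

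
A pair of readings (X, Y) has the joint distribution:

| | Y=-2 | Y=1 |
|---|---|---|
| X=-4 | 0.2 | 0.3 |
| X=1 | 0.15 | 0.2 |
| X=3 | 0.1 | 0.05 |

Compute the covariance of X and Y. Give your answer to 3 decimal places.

-0.570

E[X] = -1.2,  E[Y] = -0.35
E[XY] = -0.15
cov(X,Y) = E[XY] − E[X]E[Y] = -0.15 − (-1.2)(-0.35) = -0.57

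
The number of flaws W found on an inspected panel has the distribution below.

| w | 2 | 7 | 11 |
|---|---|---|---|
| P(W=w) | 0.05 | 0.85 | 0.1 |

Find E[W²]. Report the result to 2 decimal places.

53.95

E[W²] = (2)²(0.05) + (7)²(0.85) + (11)²(0.1) = 53.95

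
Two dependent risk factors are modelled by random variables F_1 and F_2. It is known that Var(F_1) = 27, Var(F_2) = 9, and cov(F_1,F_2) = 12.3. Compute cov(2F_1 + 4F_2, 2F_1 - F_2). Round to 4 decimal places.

145.8000

cov(2F_1 + 4F_2, 2F_1 - F_2) = (2)(2)Var(F_1) + (4)(-1)Var(F_2) + [(2)(-1) + (4)(2)]cov(F_1,F_2)
= 4·27 + -4·9 + 6·12.3 = 145.8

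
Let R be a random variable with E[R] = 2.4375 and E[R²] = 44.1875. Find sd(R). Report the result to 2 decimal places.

6.18

Var(R) = 44.1875 − (2.4375)² = 38.24609375
sd(R) = √38.24609375 ≈ 6.18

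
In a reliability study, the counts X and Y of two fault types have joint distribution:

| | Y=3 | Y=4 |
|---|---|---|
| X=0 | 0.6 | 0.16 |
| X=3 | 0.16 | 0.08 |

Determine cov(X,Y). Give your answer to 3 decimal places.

0.067

E[X] = 0.72,  E[Y] = 3.24
E[XY] = 2.4
cov(X,Y) = E[XY] − E[X]E[Y] = 2.4 − (0.72)(3.24) = 0.0672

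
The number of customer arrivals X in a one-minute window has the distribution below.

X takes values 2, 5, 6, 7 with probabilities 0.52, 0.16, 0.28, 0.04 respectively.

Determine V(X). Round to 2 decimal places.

E[X] = (2)(0.52) + (5)(0.16) + (6)(0.28) + (7)(0.04) = 3.8
E[X²] = (2)²(0.52) + (5)²(0.16) + (6)²(0.28) + (7)²(0.04) = 18.12
V(X) = E[X²] − (E[X])² = 18.12 − (3.8)² = 3.68

3.68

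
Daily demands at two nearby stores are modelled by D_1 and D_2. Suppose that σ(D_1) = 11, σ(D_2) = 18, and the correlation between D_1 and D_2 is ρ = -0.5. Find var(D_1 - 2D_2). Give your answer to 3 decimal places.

var(D_1) = (11)² = 121;  var(D_2) = (18)² = 324
Cov(D_1,D_2) = ρ·σ(D_1)·σ(D_2) = -0.5·11·18 = -99
var(D_1 - 2D_2) = (1)²·var(D_1) + (-2)²·var(D_2) + 2·(1)·(-2)·Cov(D_1,D_2)
= 1·121 + 4·324 + -4·-99 = 1813

1813.000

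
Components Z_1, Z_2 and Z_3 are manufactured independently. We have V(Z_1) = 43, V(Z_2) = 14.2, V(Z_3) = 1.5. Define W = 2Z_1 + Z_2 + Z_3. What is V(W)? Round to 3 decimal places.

By independence, V(W) = (2)²V(Z_1) + (1)²V(Z_2) + (1)²V(Z_3)
= (2)²·43 + (1)²·14.2 + (1)²·1.5 = 187.7

187.700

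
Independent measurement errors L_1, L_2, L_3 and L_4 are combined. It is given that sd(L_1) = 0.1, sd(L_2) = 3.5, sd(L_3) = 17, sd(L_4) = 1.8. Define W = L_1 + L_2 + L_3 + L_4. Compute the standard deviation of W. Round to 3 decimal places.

17.450

var(L_1) = 0.01, var(L_2) = 12.25, var(L_3) = 289, var(L_4) = 3.24
By independence, var(W) = (1)²var(L_1) + (1)²var(L_2) + (1)²var(L_3) + (1)²var(L_4)
= (1)²·0.01 + (1)²·12.25 + (1)²·289 + (1)²·3.24 = 304.5
sd(W) = √304.5 ≈ 17.450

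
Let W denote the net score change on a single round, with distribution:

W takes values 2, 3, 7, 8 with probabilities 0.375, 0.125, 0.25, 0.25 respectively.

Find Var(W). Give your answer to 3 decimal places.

E[W] = (2)(0.375) + (3)(0.125) + (7)(0.25) + (8)(0.25) = 4.875
E[W²] = (2)²(0.375) + (3)²(0.125) + (7)²(0.25) + (8)²(0.25) = 30.875
Var(W) = E[W²] − (E[W])² = 30.875 − (4.875)² = 7.109375

7.109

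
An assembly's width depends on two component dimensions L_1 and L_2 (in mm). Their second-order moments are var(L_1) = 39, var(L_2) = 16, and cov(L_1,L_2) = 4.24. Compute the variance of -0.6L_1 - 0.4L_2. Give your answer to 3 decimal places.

var(-0.6L_1 - 0.4L_2) = (-0.6)²·var(L_1) + (-0.4)²·var(L_2) + 2·(-0.6)·(-0.4)·cov(L_1,L_2)
= 0.36·39 + 0.16·16 + 0.48·4.24 = 18.6352

18.635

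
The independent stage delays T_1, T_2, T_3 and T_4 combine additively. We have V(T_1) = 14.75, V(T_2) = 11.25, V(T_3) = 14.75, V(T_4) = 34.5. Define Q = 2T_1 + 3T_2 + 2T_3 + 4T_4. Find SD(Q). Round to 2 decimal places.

27.77

By independence, V(Q) = (2)²V(T_1) + (3)²V(T_2) + (2)²V(T_3) + (4)²V(T_4)
= (2)²·14.75 + (3)²·11.25 + (2)²·14.75 + (4)²·34.5 = 771.25
SD(Q) = √771.25 ≈ 27.77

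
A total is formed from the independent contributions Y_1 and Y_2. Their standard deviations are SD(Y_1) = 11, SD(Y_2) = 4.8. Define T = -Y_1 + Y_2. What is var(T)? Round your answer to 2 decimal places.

144.04

var(Y_1) = 121, var(Y_2) = 23.04
By independence, var(T) = (-1)²var(Y_1) + (1)²var(Y_2)
= (-1)²·121 + (1)²·23.04 = 144.04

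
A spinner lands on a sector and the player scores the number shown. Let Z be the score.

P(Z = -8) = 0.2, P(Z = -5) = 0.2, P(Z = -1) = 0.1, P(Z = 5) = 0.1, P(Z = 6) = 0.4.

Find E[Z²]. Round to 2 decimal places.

34.80

E[Z²] = (-8)²(0.2) + (-5)²(0.2) + (-1)²(0.1) + (5)²(0.1) + (6)²(0.4) = 34.8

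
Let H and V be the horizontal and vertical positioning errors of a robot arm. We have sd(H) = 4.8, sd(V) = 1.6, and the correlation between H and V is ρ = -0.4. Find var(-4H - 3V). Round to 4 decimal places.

317.9520

var(H) = (4.8)² = 23.04;  var(V) = (1.6)² = 2.56
Cov(H,V) = ρ·sd(H)·sd(V) = -0.4·4.8·1.6 = -3.072
var(-4H - 3V) = (-4)²·var(H) + (-3)²·var(V) + 2·(-4)·(-3)·Cov(H,V)
= 16·23.04 + 9·2.56 + 24·-3.072 = 317.952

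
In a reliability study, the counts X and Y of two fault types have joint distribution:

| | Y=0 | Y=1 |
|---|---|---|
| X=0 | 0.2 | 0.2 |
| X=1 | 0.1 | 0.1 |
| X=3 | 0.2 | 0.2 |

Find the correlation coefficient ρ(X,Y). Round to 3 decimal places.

E[X] = 1.4,  E[Y] = 0.5
E[XY] = 0.7
cov(X,Y) = E[XY] − E[X]E[Y] = 0.7 − (1.4)(0.5) = 0
var(X) = 1.84,  var(Y) = 0.25
ρ = 0 / √(1.84·0.25) ≈ 0.000

0.000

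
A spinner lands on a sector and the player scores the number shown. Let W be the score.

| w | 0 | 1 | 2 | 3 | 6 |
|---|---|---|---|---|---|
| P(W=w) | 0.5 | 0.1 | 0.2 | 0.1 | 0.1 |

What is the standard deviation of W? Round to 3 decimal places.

1.855

E[W] = (0)(0.5) + (1)(0.1) + (2)(0.2) + (3)(0.1) + (6)(0.1) = 1.4
E[W²] = (0)²(0.5) + (1)²(0.1) + (2)²(0.2) + (3)²(0.1) + (6)²(0.1) = 5.4
V(W) = E[W²] − (E[W])² = 5.4 − (1.4)² = 3.44
sd(W) = √3.44 ≈ 1.855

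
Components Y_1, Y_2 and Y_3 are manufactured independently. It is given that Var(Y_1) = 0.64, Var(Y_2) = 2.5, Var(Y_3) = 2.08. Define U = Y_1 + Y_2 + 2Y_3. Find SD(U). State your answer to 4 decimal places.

By independence, Var(U) = (1)²Var(Y_1) + (1)²Var(Y_2) + (2)²Var(Y_3)
= (1)²·0.64 + (1)²·2.5 + (2)²·2.08 = 11.46
SD(U) = √11.46 ≈ 3.3853

3.3853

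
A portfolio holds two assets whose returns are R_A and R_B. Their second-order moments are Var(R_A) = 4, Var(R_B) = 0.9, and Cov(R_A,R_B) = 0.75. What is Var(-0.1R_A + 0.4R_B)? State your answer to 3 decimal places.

0.124

Var(-0.1R_A + 0.4R_B) = (-0.1)²·Var(R_A) + (0.4)²·Var(R_B) + 2·(-0.1)·(0.4)·Cov(R_A,R_B)
= 0.01·4 + 0.16·0.9 + -0.08·0.75 = 0.124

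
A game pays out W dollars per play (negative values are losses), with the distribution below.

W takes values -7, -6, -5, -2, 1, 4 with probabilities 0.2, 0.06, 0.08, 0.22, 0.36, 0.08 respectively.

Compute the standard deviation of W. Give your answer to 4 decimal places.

3.5768

E[W] = (-7)(0.2) + (-6)(0.06) + (-5)(0.08) + (-2)(0.22) + (1)(0.36) + (4)(0.08) = -1.92
E[W²] = (-7)²(0.2) + (-6)²(0.06) + (-5)²(0.08) + (-2)²(0.22) + (1)²(0.36) + (4)²(0.08) = 16.48
var(W) = E[W²] − (E[W])² = 16.48 − (-1.92)² = 12.7936
σ(W) = √12.7936 ≈ 3.5768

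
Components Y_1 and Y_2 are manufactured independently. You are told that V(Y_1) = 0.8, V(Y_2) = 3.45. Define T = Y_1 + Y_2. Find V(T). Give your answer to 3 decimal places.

4.250

By independence, V(T) = (1)²V(Y_1) + (1)²V(Y_2)
= (1)²·0.8 + (1)²·3.45 = 4.25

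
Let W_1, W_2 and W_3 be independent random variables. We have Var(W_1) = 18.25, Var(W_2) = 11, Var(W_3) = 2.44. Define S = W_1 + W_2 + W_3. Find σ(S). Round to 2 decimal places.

5.63

By independence, Var(S) = (1)²Var(W_1) + (1)²Var(W_2) + (1)²Var(W_3)
= (1)²·18.25 + (1)²·11 + (1)²·2.44 = 31.69
σ(S) = √31.69 ≈ 5.63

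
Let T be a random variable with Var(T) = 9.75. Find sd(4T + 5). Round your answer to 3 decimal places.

12.490

Var(4T + 5) = (4)²·9.75 = 156
sd(4T + 5) = √156 ≈ 12.490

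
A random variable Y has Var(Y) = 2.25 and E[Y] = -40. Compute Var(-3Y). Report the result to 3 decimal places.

20.250

Var(-3Y) = (-3)²·Var(Y) = 9·2.25 = 20.25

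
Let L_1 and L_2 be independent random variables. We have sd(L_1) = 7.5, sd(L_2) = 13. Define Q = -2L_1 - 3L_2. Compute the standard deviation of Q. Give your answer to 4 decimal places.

41.7852

V(L_1) = 56.25, V(L_2) = 169
By independence, V(Q) = (-2)²V(L_1) + (-3)²V(L_2)
= (-2)²·56.25 + (-3)²·169 = 1746
sd(Q) = √1746 ≈ 41.7852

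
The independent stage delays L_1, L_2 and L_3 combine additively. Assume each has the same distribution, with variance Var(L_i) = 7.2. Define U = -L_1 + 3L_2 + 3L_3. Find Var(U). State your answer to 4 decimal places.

136.8000

By independence, Var(U) = (-1)²Var(L_1) + (3)²Var(L_2) + (3)²Var(L_3)
= (-1)²·7.2 + (3)²·7.2 + (3)²·7.2 = 136.8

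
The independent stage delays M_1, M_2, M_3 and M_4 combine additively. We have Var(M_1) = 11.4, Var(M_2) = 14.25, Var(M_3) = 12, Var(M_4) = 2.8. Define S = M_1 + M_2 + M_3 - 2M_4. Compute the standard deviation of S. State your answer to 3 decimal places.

6.989

By independence, Var(S) = (1)²Var(M_1) + (1)²Var(M_2) + (1)²Var(M_3) + (-2)²Var(M_4)
= (1)²·11.4 + (1)²·14.25 + (1)²·12 + (-2)²·2.8 = 48.85
SD(S) = √48.85 ≈ 6.989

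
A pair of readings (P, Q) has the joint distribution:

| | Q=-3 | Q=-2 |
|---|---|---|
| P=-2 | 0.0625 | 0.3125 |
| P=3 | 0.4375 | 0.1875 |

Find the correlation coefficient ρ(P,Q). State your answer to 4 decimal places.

E[P] = 1.125,  E[Q] = -2.5
E[PQ] = -3.4375
cov(P,Q) = E[PQ] − E[P]E[Q] = -3.4375 − (1.125)(-2.5) = -0.625
Var(P) = 5.859375,  Var(Q) = 0.25
ρ = -0.625 / √(5.859375·0.25) ≈ -0.5164

-0.5164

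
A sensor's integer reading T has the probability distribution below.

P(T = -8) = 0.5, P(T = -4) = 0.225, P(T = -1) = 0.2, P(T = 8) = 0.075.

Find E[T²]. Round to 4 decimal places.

40.6000

E[T²] = (-8)²(0.5) + (-4)²(0.225) + (-1)²(0.2) + (8)²(0.075) = 40.6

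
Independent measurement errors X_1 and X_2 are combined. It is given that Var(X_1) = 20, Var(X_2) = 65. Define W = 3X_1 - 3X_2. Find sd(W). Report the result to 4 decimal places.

27.6586

By independence, Var(W) = (3)²Var(X_1) + (-3)²Var(X_2)
= (3)²·20 + (-3)²·65 = 765
sd(W) = √765 ≈ 27.6586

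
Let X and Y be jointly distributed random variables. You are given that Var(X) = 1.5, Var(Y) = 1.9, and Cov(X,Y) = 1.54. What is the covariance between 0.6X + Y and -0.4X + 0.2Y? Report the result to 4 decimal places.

-0.4112

Cov(0.6X + Y, -0.4X + 0.2Y) = (0.6)(-0.4)Var(X) + (1)(0.2)Var(Y) + [(0.6)(0.2) + (1)(-0.4)]Cov(X,Y)
= -0.24·1.5 + 0.2·1.9 + -0.28·1.54 = -0.4112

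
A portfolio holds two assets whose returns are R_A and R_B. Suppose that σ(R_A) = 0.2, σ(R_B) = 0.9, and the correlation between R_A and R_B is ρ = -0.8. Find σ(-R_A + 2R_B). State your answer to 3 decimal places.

1.964

V(R_A) = (0.2)² = 0.04;  V(R_B) = (0.9)² = 0.81
Cov(R_A,R_B) = ρ·σ(R_A)·σ(R_B) = -0.8·0.2·0.9 = -0.144
V(-R_A + 2R_B) = (-1)²·V(R_A) + (2)²·V(R_B) + 2·(-1)·(2)·Cov(R_A,R_B)
= 1·0.04 + 4·0.81 + -4·-0.144 = 3.856
σ(-R_A + 2R_B) = √3.856 ≈ 1.964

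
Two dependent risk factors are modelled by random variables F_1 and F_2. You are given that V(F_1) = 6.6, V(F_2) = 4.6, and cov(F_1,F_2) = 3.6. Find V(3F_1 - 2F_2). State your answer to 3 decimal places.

V(3F_1 - 2F_2) = (3)²·V(F_1) + (-2)²·V(F_2) + 2·(3)·(-2)·cov(F_1,F_2)
= 9·6.6 + 4·4.6 + -12·3.6 = 34.6

34.600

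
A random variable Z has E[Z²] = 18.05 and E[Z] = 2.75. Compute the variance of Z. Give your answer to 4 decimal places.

10.4875

var(Z) = 18.05 − (2.75)² = 10.4875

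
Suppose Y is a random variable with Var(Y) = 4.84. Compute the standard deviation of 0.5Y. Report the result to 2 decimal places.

1.10

Var(0.5Y) = (0.5)²·4.84 = 1.21
sd(0.5Y) = √1.21 ≈ 1.10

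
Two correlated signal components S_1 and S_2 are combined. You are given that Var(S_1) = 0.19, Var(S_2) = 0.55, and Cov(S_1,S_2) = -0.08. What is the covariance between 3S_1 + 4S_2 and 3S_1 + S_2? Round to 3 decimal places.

2.710

Cov(3S_1 + 4S_2, 3S_1 + S_2) = (3)(3)Var(S_1) + (4)(1)Var(S_2) + [(3)(1) + (4)(3)]Cov(S_1,S_2)
= 9·0.19 + 4·0.55 + 15·-0.08 = 2.71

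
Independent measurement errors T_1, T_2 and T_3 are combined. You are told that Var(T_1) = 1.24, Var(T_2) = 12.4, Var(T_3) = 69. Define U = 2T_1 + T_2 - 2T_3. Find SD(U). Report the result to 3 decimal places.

By independence, Var(U) = (2)²Var(T_1) + (1)²Var(T_2) + (-2)²Var(T_3)
= (2)²·1.24 + (1)²·12.4 + (-2)²·69 = 293.36
SD(U) = √293.36 ≈ 17.128

17.128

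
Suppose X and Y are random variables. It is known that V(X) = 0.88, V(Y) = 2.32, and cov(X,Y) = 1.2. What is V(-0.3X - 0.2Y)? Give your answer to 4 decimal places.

V(-0.3X - 0.2Y) = (-0.3)²·V(X) + (-0.2)²·V(Y) + 2·(-0.3)·(-0.2)·cov(X,Y)
= 0.09·0.88 + 0.04·2.32 + 0.12·1.2 = 0.316

0.3160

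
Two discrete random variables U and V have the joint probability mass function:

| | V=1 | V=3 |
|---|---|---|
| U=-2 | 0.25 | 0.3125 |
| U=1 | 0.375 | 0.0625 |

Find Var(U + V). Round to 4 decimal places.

1.9336

E[U] = -0.6875,  E[V] = 1.75,  E[UV] = -1.8125
Var(U) = 2.6875 − (-0.6875)² = 2.21484375;  Var(V) = 4 − (1.75)² = 0.9375
Cov(U,V) = -1.8125 − (-0.6875)(1.75) = -0.609375
Var(U + V) = (1)²·2.21484375 + (1)²·0.9375 + 2·(1)·(1)·-0.609375 = 1.93359375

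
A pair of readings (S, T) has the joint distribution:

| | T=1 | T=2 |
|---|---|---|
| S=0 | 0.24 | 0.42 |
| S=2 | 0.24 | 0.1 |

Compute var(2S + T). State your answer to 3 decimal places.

E[S] = 0.68,  E[T] = 1.52,  E[ST] = 0.88
var(S) = 1.36 − (0.68)² = 0.8976;  var(T) = 2.56 − (1.52)² = 0.2496
Cov(S,T) = 0.88 − (0.68)(1.52) = -0.1536
var(2S + T) = (2)²·0.8976 + (1)²·0.2496 + 2·(2)·(1)·-0.1536 = 3.2256

3.226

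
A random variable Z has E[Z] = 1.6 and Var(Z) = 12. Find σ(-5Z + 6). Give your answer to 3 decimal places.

Var(-5Z + 6) = (-5)²·12 = 300
σ(-5Z + 6) = √300 ≈ 17.321

17.321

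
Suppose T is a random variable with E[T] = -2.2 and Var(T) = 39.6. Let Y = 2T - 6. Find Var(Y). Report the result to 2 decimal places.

Var(2T - 6) = (2)²·Var(T) = 4·39.6 = 158.4

158.40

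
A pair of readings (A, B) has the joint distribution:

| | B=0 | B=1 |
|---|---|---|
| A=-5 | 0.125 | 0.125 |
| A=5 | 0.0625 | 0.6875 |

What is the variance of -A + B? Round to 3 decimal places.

E[A] = 2.5,  E[B] = 0.8125,  E[AB] = 2.8125
Var(A) = 25 − (2.5)² = 18.75;  Var(B) = 0.8125 − (0.8125)² = 0.15234375
Cov(A,B) = 2.8125 − (2.5)(0.8125) = 0.78125
Var(-A + B) = (-1)²·18.75 + (1)²·0.15234375 + 2·(-1)·(1)·0.78125 = 17.33984375

17.340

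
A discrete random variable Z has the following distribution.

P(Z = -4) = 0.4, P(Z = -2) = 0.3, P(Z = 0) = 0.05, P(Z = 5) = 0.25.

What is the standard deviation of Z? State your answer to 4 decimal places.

3.5983

E[Z] = (-4)(0.4) + (-2)(0.3) + (0)(0.05) + (5)(0.25) = -0.95
E[Z²] = (-4)²(0.4) + (-2)²(0.3) + (0)²(0.05) + (5)²(0.25) = 13.85
Var(Z) = E[Z²] − (E[Z])² = 13.85 − (-0.95)² = 12.9475
σ(Z) = √12.9475 ≈ 3.5983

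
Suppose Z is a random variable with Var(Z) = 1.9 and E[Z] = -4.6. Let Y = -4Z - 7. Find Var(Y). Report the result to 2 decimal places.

Var(-4Z - 7) = (-4)²·Var(Z) = 16·1.9 = 30.4

30.40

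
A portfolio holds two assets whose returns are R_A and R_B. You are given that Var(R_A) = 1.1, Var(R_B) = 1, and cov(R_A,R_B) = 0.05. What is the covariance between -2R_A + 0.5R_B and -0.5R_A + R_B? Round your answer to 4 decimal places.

cov(-2R_A + 0.5R_B, -0.5R_A + R_B) = (-2)(-0.5)Var(R_A) + (0.5)(1)Var(R_B) + [(-2)(1) + (0.5)(-0.5)]cov(R_A,R_B)
= 1·1.1 + 0.5·1 + -2.25·0.05 = 1.4875

1.4875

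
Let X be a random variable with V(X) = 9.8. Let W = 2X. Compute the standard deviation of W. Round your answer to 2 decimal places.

6.26

V(2X) = (2)²·9.8 = 39.2
SD(W) = √39.2 ≈ 6.26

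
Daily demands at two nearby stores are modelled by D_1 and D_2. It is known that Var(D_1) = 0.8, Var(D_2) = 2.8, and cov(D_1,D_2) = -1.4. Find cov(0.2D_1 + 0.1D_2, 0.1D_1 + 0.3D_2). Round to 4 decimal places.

cov(0.2D_1 + 0.1D_2, 0.1D_1 + 0.3D_2) = (0.2)(0.1)Var(D_1) + (0.1)(0.3)Var(D_2) + [(0.2)(0.3) + (0.1)(0.1)]cov(D_1,D_2)
= 0.02·0.8 + 0.03·2.8 + 0.07·-1.4 = 0.002

0.0020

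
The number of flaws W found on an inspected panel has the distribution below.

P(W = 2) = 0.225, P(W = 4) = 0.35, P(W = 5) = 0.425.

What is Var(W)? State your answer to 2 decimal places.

1.32

E[W] = (2)(0.225) + (4)(0.35) + (5)(0.425) = 3.975
E[W²] = (2)²(0.225) + (4)²(0.35) + (5)²(0.425) = 17.125
Var(W) = E[W²] − (E[W])² = 17.125 − (3.975)² = 1.324375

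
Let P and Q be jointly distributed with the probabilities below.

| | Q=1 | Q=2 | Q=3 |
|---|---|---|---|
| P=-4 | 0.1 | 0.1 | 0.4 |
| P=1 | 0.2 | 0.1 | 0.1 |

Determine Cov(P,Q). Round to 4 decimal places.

E[P] = -2,  E[Q] = 2.2
E[PQ] = -5.3
Cov(P,Q) = E[PQ] − E[P]E[Q] = -5.3 − (-2)(2.2) = -0.9

-0.9000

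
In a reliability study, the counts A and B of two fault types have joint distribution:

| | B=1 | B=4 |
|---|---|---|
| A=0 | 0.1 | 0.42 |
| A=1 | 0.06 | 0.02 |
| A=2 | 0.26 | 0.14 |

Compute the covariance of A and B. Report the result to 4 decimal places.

-0.6312

E[A] = 0.88,  E[B] = 2.74
E[AB] = 1.78
Cov(A,B) = E[AB] − E[A]E[B] = 1.78 − (0.88)(2.74) = -0.6312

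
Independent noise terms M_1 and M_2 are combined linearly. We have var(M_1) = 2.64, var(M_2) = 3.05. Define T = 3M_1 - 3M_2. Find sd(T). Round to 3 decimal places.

By independence, var(T) = (3)²var(M_1) + (-3)²var(M_2)
= (3)²·2.64 + (-3)²·3.05 = 51.21
sd(T) = √51.21 ≈ 7.156

7.156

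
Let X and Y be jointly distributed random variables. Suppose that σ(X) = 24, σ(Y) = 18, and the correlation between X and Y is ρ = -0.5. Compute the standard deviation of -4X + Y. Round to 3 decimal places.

106.151

V(X) = (24)² = 576;  V(Y) = (18)² = 324
Cov(X,Y) = ρ·σ(X)·σ(Y) = -0.5·24·18 = -216
V(-4X + Y) = (-4)²·V(X) + (1)²·V(Y) + 2·(-4)·(1)·Cov(X,Y)
= 16·576 + 1·324 + -8·-216 = 11268
σ(-4X + Y) = √11268 ≈ 106.151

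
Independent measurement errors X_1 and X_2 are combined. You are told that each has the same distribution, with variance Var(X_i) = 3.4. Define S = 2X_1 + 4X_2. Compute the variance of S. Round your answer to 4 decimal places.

68.0000

By independence, Var(S) = (2)²Var(X_1) + (4)²Var(X_2)
= (2)²·3.4 + (4)²·3.4 = 68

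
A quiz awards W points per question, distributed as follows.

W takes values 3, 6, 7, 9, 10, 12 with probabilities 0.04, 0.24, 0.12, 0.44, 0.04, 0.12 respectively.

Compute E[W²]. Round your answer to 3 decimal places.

E[W²] = (3)²(0.04) + (6)²(0.24) + (7)²(0.12) + (9)²(0.44) + (10)²(0.04) + (12)²(0.12) = 71.8

71.800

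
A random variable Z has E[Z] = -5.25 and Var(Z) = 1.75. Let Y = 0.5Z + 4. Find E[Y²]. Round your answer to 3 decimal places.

E[0.5Z + 4] = 0.5·-5.25 + 4 = 1.375
Var(0.5Z + 4) = (0.5)²·1.75 = 0.4375
E[Y²] = Var(Y) + (E[Y])² = 0.4375 + (1.375)² = 2.328125

2.328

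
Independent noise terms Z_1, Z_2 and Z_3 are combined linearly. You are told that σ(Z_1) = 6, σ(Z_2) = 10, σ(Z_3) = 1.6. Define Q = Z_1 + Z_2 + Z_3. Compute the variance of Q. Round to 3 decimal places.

var(Z_1) = 36, var(Z_2) = 100, var(Z_3) = 2.56
By independence, var(Q) = (1)²var(Z_1) + (1)²var(Z_2) + (1)²var(Z_3)
= (1)²·36 + (1)²·100 + (1)²·2.56 = 138.56

138.560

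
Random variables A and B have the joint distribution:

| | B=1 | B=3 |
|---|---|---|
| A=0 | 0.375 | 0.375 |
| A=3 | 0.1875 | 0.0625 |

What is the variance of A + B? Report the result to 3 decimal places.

E[A] = 0.75,  E[B] = 1.875,  E[AB] = 1.125
V(A) = 2.25 − (0.75)² = 1.6875;  V(B) = 4.5 − (1.875)² = 0.984375
cov(A,B) = 1.125 − (0.75)(1.875) = -0.28125
V(A + B) = (1)²·1.6875 + (1)²·0.984375 + 2·(1)·(1)·-0.28125 = 2.109375

2.109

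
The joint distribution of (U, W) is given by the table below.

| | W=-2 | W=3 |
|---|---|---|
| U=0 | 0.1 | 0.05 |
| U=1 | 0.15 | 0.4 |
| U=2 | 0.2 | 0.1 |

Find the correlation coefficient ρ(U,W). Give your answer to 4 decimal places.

E[U] = 1.15,  E[W] = 0.75
E[UW] = 0.7
Cov(U,W) = E[UW] − E[U]E[W] = 0.7 − (1.15)(0.75) = -0.1625
Var(U) = 0.4275,  Var(W) = 6.1875
ρ = -0.1625 / √(0.4275·6.1875) ≈ -0.0999

-0.0999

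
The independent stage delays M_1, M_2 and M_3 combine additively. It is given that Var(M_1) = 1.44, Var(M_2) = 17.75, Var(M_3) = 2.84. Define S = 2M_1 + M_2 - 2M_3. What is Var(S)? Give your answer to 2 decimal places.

By independence, Var(S) = (2)²Var(M_1) + (1)²Var(M_2) + (-2)²Var(M_3)
= (2)²·1.44 + (1)²·17.75 + (-2)²·2.84 = 34.87

34.87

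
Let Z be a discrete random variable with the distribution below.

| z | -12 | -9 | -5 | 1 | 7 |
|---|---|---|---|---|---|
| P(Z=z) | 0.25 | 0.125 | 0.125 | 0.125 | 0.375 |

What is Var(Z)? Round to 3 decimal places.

63.750

E[Z] = (-12)(0.25) + (-9)(0.125) + (-5)(0.125) + (1)(0.125) + (7)(0.375) = -2
E[Z²] = (-12)²(0.25) + (-9)²(0.125) + (-5)²(0.125) + (1)²(0.125) + (7)²(0.375) = 67.75
Var(Z) = E[Z²] − (E[Z])² = 67.75 − (-2)² = 63.75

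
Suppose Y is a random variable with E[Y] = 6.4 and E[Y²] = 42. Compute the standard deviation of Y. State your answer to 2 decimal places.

1.02

V(Y) = 42 − (6.4)² = 1.04
sd(Y) = √1.04 ≈ 1.02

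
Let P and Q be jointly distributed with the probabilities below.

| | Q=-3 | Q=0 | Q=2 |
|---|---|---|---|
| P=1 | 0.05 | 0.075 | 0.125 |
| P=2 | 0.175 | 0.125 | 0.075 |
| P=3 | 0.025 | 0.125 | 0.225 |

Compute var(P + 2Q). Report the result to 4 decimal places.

E[P] = 2.125,  E[Q] = 0.1,  E[PQ] = 0.475
var(P) = 5.125 − (2.125)² = 0.609375;  var(Q) = 3.95 − (0.1)² = 3.94
Cov(P,Q) = 0.475 − (2.125)(0.1) = 0.2625
var(P + 2Q) = (1)²·0.609375 + (2)²·3.94 + 2·(1)·(2)·0.2625 = 17.419375

17.4194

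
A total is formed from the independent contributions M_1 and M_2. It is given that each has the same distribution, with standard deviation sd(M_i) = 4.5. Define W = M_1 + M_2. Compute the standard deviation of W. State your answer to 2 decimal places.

Var(M_i) = (4.5)² = 20.25
By independence, Var(W) = (1)²Var(M_1) + (1)²Var(M_2)
= (1)²·20.25 + (1)²·20.25 = 40.5
sd(W) = √40.5 ≈ 6.36

6.36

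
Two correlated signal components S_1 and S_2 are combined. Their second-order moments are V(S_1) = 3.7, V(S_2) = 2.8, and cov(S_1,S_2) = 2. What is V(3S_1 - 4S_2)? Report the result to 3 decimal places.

30.100

V(3S_1 - 4S_2) = (3)²·V(S_1) + (-4)²·V(S_2) + 2·(3)·(-4)·cov(S_1,S_2)
= 9·3.7 + 16·2.8 + -24·2 = 30.1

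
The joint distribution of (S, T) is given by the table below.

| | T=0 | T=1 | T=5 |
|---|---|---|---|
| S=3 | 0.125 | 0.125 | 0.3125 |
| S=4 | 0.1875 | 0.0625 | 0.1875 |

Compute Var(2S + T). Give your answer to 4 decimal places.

5.7461

E[S] = 3.4375,  E[T] = 2.6875,  E[ST] = 9.0625
Var(S) = 12.0625 − (3.4375)² = 0.24609375;  Var(T) = 12.6875 − (2.6875)² = 5.46484375
Cov(S,T) = 9.0625 − (3.4375)(2.6875) = -0.17578125
Var(2S + T) = (2)²·0.24609375 + (1)²·5.46484375 + 2·(2)·(1)·-0.17578125 = 5.74609375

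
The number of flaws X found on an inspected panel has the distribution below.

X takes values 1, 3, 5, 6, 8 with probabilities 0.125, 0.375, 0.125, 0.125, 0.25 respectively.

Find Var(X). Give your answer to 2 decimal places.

5.73

E[X] = (1)(0.125) + (3)(0.375) + (5)(0.125) + (6)(0.125) + (8)(0.25) = 4.625
E[X²] = (1)²(0.125) + (3)²(0.375) + (5)²(0.125) + (6)²(0.125) + (8)²(0.25) = 27.125
Var(X) = E[X²] − (E[X])² = 27.125 − (4.625)² = 5.734375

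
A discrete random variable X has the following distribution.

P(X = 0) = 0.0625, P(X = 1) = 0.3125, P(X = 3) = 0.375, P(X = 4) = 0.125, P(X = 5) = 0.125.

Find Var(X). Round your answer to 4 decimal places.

2.2461

E[X] = (0)(0.0625) + (1)(0.3125) + (3)(0.375) + (4)(0.125) + (5)(0.125) = 2.5625
E[X²] = (0)²(0.0625) + (1)²(0.3125) + (3)²(0.375) + (4)²(0.125) + (5)²(0.125) = 8.8125
Var(X) = E[X²] − (E[X])² = 8.8125 − (2.5625)² = 2.24609375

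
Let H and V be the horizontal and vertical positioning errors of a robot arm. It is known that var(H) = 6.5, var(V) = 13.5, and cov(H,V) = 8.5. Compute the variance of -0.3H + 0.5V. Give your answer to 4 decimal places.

var(-0.3H + 0.5V) = (-0.3)²·var(H) + (0.5)²·var(V) + 2·(-0.3)·(0.5)·cov(H,V)
= 0.09·6.5 + 0.25·13.5 + -0.3·8.5 = 1.41

1.4100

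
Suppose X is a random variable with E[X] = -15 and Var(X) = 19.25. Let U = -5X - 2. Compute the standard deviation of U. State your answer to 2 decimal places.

Var(-5X - 2) = (-5)²·19.25 = 481.25
SD(U) = √481.25 ≈ 21.94

21.94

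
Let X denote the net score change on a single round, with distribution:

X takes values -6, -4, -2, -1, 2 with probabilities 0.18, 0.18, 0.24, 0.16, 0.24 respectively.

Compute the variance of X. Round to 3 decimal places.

7.598

E[X] = (-6)(0.18) + (-4)(0.18) + (-2)(0.24) + (-1)(0.16) + (2)(0.24) = -1.96
E[X²] = (-6)²(0.18) + (-4)²(0.18) + (-2)²(0.24) + (-1)²(0.16) + (2)²(0.24) = 11.44
V(X) = E[X²] − (E[X])² = 11.44 − (-1.96)² = 7.5984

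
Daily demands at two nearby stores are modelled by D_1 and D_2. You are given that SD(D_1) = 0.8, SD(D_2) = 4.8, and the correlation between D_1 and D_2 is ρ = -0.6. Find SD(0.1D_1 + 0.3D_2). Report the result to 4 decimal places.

Var(D_1) = (0.8)² = 0.64;  Var(D_2) = (4.8)² = 23.04
cov(D_1,D_2) = ρ·SD(D_1)·SD(D_2) = -0.6·0.8·4.8 = -2.304
Var(0.1D_1 + 0.3D_2) = (0.1)²·Var(D_1) + (0.3)²·Var(D_2) + 2·(0.1)·(0.3)·cov(D_1,D_2)
= 0.01·0.64 + 0.09·23.04 + 0.06·-2.304 = 1.94176
SD(0.1D_1 + 0.3D_2) = √1.94176 ≈ 1.3935

1.3935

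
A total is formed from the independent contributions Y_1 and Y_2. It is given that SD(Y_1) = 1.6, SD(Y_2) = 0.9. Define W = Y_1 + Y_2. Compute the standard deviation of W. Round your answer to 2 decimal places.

V(Y_1) = 2.56, V(Y_2) = 0.81
By independence, V(W) = (1)²V(Y_1) + (1)²V(Y_2)
= (1)²·2.56 + (1)²·0.81 = 3.37
SD(W) = √3.37 ≈ 1.84

1.84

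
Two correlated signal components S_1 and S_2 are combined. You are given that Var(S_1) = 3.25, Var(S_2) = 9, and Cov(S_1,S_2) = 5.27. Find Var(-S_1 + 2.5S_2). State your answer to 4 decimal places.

33.1500

Var(-S_1 + 2.5S_2) = (-1)²·Var(S_1) + (2.5)²·Var(S_2) + 2·(-1)·(2.5)·Cov(S_1,S_2)
= 1·3.25 + 6.25·9 + -5·5.27 = 33.15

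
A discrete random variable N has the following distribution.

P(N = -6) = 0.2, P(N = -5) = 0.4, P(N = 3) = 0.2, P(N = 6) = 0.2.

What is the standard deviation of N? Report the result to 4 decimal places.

E[N] = (-6)(0.2) + (-5)(0.4) + (3)(0.2) + (6)(0.2) = -1.4
E[N²] = (-6)²(0.2) + (-5)²(0.4) + (3)²(0.2) + (6)²(0.2) = 26.2
var(N) = E[N²] − (E[N])² = 26.2 − (-1.4)² = 24.24
SD(N) = √24.24 ≈ 4.9234

4.9234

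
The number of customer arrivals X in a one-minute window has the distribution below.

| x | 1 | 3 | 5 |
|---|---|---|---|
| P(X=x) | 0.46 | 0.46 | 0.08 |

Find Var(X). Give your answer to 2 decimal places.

1.58

E[X] = (1)(0.46) + (3)(0.46) + (5)(0.08) = 2.24
E[X²] = (1)²(0.46) + (3)²(0.46) + (5)²(0.08) = 6.6
Var(X) = E[X²] − (E[X])² = 6.6 − (2.24)² = 1.5824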